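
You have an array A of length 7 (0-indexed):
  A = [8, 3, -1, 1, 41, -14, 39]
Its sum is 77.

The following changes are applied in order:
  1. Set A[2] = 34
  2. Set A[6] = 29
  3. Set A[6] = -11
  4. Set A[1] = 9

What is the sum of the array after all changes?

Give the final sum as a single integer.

Initial sum: 77
Change 1: A[2] -1 -> 34, delta = 35, sum = 112
Change 2: A[6] 39 -> 29, delta = -10, sum = 102
Change 3: A[6] 29 -> -11, delta = -40, sum = 62
Change 4: A[1] 3 -> 9, delta = 6, sum = 68

Answer: 68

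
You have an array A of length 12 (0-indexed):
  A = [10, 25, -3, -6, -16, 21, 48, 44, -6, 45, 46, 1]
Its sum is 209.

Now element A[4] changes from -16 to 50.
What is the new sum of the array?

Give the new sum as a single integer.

Answer: 275

Derivation:
Old value at index 4: -16
New value at index 4: 50
Delta = 50 - -16 = 66
New sum = old_sum + delta = 209 + (66) = 275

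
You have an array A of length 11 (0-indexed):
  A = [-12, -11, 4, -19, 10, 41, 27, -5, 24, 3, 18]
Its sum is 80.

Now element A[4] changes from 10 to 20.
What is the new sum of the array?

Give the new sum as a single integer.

Old value at index 4: 10
New value at index 4: 20
Delta = 20 - 10 = 10
New sum = old_sum + delta = 80 + (10) = 90

Answer: 90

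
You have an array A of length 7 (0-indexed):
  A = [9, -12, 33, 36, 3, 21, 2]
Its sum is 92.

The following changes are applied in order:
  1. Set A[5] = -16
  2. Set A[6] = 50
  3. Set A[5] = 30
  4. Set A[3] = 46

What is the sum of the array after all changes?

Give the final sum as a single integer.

Answer: 159

Derivation:
Initial sum: 92
Change 1: A[5] 21 -> -16, delta = -37, sum = 55
Change 2: A[6] 2 -> 50, delta = 48, sum = 103
Change 3: A[5] -16 -> 30, delta = 46, sum = 149
Change 4: A[3] 36 -> 46, delta = 10, sum = 159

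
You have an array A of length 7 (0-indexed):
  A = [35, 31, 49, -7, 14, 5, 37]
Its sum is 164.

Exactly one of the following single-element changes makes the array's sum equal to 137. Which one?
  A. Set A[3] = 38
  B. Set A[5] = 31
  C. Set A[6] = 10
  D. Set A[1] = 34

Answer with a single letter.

Option A: A[3] -7->38, delta=45, new_sum=164+(45)=209
Option B: A[5] 5->31, delta=26, new_sum=164+(26)=190
Option C: A[6] 37->10, delta=-27, new_sum=164+(-27)=137 <-- matches target
Option D: A[1] 31->34, delta=3, new_sum=164+(3)=167

Answer: C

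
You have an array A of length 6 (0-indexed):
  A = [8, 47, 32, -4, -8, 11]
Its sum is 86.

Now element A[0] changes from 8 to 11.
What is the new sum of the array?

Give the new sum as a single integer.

Answer: 89

Derivation:
Old value at index 0: 8
New value at index 0: 11
Delta = 11 - 8 = 3
New sum = old_sum + delta = 86 + (3) = 89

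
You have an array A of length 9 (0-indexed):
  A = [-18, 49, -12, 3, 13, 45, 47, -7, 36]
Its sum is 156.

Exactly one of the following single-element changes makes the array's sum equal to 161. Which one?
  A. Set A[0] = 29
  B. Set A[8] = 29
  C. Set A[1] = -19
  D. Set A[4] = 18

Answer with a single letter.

Option A: A[0] -18->29, delta=47, new_sum=156+(47)=203
Option B: A[8] 36->29, delta=-7, new_sum=156+(-7)=149
Option C: A[1] 49->-19, delta=-68, new_sum=156+(-68)=88
Option D: A[4] 13->18, delta=5, new_sum=156+(5)=161 <-- matches target

Answer: D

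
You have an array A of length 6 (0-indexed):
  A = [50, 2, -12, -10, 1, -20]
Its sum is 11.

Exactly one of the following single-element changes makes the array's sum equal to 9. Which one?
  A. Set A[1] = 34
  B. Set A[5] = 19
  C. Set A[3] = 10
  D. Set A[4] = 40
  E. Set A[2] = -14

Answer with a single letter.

Option A: A[1] 2->34, delta=32, new_sum=11+(32)=43
Option B: A[5] -20->19, delta=39, new_sum=11+(39)=50
Option C: A[3] -10->10, delta=20, new_sum=11+(20)=31
Option D: A[4] 1->40, delta=39, new_sum=11+(39)=50
Option E: A[2] -12->-14, delta=-2, new_sum=11+(-2)=9 <-- matches target

Answer: E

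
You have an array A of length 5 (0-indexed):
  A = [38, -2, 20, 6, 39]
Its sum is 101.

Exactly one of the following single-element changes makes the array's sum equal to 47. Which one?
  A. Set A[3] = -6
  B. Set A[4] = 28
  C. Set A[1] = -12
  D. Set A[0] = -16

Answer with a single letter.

Option A: A[3] 6->-6, delta=-12, new_sum=101+(-12)=89
Option B: A[4] 39->28, delta=-11, new_sum=101+(-11)=90
Option C: A[1] -2->-12, delta=-10, new_sum=101+(-10)=91
Option D: A[0] 38->-16, delta=-54, new_sum=101+(-54)=47 <-- matches target

Answer: D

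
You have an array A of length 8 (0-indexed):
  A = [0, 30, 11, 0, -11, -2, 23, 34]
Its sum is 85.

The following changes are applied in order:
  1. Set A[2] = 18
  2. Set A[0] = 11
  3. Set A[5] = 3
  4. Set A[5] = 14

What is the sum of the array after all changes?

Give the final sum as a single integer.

Initial sum: 85
Change 1: A[2] 11 -> 18, delta = 7, sum = 92
Change 2: A[0] 0 -> 11, delta = 11, sum = 103
Change 3: A[5] -2 -> 3, delta = 5, sum = 108
Change 4: A[5] 3 -> 14, delta = 11, sum = 119

Answer: 119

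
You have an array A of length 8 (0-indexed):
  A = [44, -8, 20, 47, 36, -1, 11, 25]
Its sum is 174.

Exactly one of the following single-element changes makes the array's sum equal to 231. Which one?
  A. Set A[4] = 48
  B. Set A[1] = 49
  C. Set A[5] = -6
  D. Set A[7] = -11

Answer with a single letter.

Answer: B

Derivation:
Option A: A[4] 36->48, delta=12, new_sum=174+(12)=186
Option B: A[1] -8->49, delta=57, new_sum=174+(57)=231 <-- matches target
Option C: A[5] -1->-6, delta=-5, new_sum=174+(-5)=169
Option D: A[7] 25->-11, delta=-36, new_sum=174+(-36)=138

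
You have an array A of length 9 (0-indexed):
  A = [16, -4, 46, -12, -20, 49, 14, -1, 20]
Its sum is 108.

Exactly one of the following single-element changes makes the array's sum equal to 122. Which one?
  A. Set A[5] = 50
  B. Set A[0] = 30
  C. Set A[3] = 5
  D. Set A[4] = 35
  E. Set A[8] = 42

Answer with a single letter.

Answer: B

Derivation:
Option A: A[5] 49->50, delta=1, new_sum=108+(1)=109
Option B: A[0] 16->30, delta=14, new_sum=108+(14)=122 <-- matches target
Option C: A[3] -12->5, delta=17, new_sum=108+(17)=125
Option D: A[4] -20->35, delta=55, new_sum=108+(55)=163
Option E: A[8] 20->42, delta=22, new_sum=108+(22)=130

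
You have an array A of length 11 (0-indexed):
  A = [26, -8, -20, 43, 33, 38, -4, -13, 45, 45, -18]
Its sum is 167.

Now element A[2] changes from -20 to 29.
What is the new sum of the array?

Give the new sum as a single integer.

Answer: 216

Derivation:
Old value at index 2: -20
New value at index 2: 29
Delta = 29 - -20 = 49
New sum = old_sum + delta = 167 + (49) = 216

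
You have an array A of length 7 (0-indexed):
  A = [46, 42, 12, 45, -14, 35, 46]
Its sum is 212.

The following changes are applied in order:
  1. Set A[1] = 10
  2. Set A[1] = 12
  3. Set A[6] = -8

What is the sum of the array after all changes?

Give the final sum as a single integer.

Answer: 128

Derivation:
Initial sum: 212
Change 1: A[1] 42 -> 10, delta = -32, sum = 180
Change 2: A[1] 10 -> 12, delta = 2, sum = 182
Change 3: A[6] 46 -> -8, delta = -54, sum = 128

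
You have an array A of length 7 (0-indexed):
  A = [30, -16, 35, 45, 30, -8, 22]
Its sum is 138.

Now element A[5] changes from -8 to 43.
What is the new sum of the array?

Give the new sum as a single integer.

Old value at index 5: -8
New value at index 5: 43
Delta = 43 - -8 = 51
New sum = old_sum + delta = 138 + (51) = 189

Answer: 189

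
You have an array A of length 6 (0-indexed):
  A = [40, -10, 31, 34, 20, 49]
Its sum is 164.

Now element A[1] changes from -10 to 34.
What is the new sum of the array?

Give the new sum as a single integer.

Old value at index 1: -10
New value at index 1: 34
Delta = 34 - -10 = 44
New sum = old_sum + delta = 164 + (44) = 208

Answer: 208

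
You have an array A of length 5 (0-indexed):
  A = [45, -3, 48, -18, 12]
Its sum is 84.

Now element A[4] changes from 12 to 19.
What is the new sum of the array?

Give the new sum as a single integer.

Old value at index 4: 12
New value at index 4: 19
Delta = 19 - 12 = 7
New sum = old_sum + delta = 84 + (7) = 91

Answer: 91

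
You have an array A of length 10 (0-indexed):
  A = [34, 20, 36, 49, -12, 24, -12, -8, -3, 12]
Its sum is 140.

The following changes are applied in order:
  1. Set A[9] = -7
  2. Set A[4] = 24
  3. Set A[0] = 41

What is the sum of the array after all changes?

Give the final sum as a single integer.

Answer: 164

Derivation:
Initial sum: 140
Change 1: A[9] 12 -> -7, delta = -19, sum = 121
Change 2: A[4] -12 -> 24, delta = 36, sum = 157
Change 3: A[0] 34 -> 41, delta = 7, sum = 164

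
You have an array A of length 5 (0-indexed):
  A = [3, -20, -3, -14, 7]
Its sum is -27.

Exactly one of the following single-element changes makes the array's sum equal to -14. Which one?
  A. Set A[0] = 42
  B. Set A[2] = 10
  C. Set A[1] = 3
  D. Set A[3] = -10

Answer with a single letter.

Option A: A[0] 3->42, delta=39, new_sum=-27+(39)=12
Option B: A[2] -3->10, delta=13, new_sum=-27+(13)=-14 <-- matches target
Option C: A[1] -20->3, delta=23, new_sum=-27+(23)=-4
Option D: A[3] -14->-10, delta=4, new_sum=-27+(4)=-23

Answer: B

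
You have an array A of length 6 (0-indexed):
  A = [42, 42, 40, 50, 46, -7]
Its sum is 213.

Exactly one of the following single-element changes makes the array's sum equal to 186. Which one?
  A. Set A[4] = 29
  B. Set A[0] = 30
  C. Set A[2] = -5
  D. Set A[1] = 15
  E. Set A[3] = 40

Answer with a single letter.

Answer: D

Derivation:
Option A: A[4] 46->29, delta=-17, new_sum=213+(-17)=196
Option B: A[0] 42->30, delta=-12, new_sum=213+(-12)=201
Option C: A[2] 40->-5, delta=-45, new_sum=213+(-45)=168
Option D: A[1] 42->15, delta=-27, new_sum=213+(-27)=186 <-- matches target
Option E: A[3] 50->40, delta=-10, new_sum=213+(-10)=203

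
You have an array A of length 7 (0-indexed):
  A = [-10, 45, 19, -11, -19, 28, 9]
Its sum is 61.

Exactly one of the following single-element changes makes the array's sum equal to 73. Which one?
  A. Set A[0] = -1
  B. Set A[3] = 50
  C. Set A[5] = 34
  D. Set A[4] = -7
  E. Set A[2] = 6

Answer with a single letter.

Answer: D

Derivation:
Option A: A[0] -10->-1, delta=9, new_sum=61+(9)=70
Option B: A[3] -11->50, delta=61, new_sum=61+(61)=122
Option C: A[5] 28->34, delta=6, new_sum=61+(6)=67
Option D: A[4] -19->-7, delta=12, new_sum=61+(12)=73 <-- matches target
Option E: A[2] 19->6, delta=-13, new_sum=61+(-13)=48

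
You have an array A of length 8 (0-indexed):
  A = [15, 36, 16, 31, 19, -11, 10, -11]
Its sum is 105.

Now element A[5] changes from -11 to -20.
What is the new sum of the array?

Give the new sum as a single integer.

Answer: 96

Derivation:
Old value at index 5: -11
New value at index 5: -20
Delta = -20 - -11 = -9
New sum = old_sum + delta = 105 + (-9) = 96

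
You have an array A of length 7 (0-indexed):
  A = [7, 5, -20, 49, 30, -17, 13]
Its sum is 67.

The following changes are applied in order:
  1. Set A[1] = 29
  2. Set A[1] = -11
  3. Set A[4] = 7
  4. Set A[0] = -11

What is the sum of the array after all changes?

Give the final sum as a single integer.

Initial sum: 67
Change 1: A[1] 5 -> 29, delta = 24, sum = 91
Change 2: A[1] 29 -> -11, delta = -40, sum = 51
Change 3: A[4] 30 -> 7, delta = -23, sum = 28
Change 4: A[0] 7 -> -11, delta = -18, sum = 10

Answer: 10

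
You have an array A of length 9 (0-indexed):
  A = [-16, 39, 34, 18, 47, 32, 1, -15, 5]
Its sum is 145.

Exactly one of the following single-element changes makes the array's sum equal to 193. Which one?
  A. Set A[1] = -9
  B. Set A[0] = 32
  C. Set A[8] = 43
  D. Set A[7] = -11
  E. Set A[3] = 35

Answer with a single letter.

Option A: A[1] 39->-9, delta=-48, new_sum=145+(-48)=97
Option B: A[0] -16->32, delta=48, new_sum=145+(48)=193 <-- matches target
Option C: A[8] 5->43, delta=38, new_sum=145+(38)=183
Option D: A[7] -15->-11, delta=4, new_sum=145+(4)=149
Option E: A[3] 18->35, delta=17, new_sum=145+(17)=162

Answer: B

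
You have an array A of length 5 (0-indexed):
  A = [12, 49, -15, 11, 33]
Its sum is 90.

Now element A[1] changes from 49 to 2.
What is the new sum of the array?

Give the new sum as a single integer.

Answer: 43

Derivation:
Old value at index 1: 49
New value at index 1: 2
Delta = 2 - 49 = -47
New sum = old_sum + delta = 90 + (-47) = 43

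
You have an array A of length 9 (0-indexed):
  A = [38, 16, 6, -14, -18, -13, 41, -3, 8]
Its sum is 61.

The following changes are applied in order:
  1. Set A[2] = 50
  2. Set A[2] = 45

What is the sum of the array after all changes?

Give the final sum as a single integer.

Answer: 100

Derivation:
Initial sum: 61
Change 1: A[2] 6 -> 50, delta = 44, sum = 105
Change 2: A[2] 50 -> 45, delta = -5, sum = 100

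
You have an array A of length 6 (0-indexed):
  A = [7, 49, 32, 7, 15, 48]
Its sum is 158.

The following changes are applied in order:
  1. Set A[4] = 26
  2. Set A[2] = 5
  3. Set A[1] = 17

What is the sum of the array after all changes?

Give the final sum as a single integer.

Initial sum: 158
Change 1: A[4] 15 -> 26, delta = 11, sum = 169
Change 2: A[2] 32 -> 5, delta = -27, sum = 142
Change 3: A[1] 49 -> 17, delta = -32, sum = 110

Answer: 110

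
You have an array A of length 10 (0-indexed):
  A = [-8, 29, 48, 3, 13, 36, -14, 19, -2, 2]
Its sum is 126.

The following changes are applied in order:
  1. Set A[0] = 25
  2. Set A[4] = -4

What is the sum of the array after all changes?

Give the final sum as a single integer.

Initial sum: 126
Change 1: A[0] -8 -> 25, delta = 33, sum = 159
Change 2: A[4] 13 -> -4, delta = -17, sum = 142

Answer: 142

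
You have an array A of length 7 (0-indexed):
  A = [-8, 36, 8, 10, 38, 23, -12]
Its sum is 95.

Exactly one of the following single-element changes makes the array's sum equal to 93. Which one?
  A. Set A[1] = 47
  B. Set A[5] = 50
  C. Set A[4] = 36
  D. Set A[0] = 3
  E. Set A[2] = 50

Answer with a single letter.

Option A: A[1] 36->47, delta=11, new_sum=95+(11)=106
Option B: A[5] 23->50, delta=27, new_sum=95+(27)=122
Option C: A[4] 38->36, delta=-2, new_sum=95+(-2)=93 <-- matches target
Option D: A[0] -8->3, delta=11, new_sum=95+(11)=106
Option E: A[2] 8->50, delta=42, new_sum=95+(42)=137

Answer: C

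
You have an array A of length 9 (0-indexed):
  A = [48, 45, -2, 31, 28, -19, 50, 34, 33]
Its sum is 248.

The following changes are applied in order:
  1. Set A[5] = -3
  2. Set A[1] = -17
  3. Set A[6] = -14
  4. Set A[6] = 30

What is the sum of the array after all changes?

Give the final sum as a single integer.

Answer: 182

Derivation:
Initial sum: 248
Change 1: A[5] -19 -> -3, delta = 16, sum = 264
Change 2: A[1] 45 -> -17, delta = -62, sum = 202
Change 3: A[6] 50 -> -14, delta = -64, sum = 138
Change 4: A[6] -14 -> 30, delta = 44, sum = 182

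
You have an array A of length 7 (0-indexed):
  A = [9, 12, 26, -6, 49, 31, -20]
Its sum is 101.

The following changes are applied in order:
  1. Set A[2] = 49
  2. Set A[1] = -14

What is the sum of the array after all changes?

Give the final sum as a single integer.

Initial sum: 101
Change 1: A[2] 26 -> 49, delta = 23, sum = 124
Change 2: A[1] 12 -> -14, delta = -26, sum = 98

Answer: 98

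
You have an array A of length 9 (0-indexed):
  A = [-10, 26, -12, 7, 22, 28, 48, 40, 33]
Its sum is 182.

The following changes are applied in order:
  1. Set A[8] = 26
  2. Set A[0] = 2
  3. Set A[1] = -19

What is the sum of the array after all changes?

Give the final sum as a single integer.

Initial sum: 182
Change 1: A[8] 33 -> 26, delta = -7, sum = 175
Change 2: A[0] -10 -> 2, delta = 12, sum = 187
Change 3: A[1] 26 -> -19, delta = -45, sum = 142

Answer: 142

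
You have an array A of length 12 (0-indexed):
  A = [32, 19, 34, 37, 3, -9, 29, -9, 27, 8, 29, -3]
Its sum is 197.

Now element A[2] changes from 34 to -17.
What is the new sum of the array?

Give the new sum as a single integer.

Old value at index 2: 34
New value at index 2: -17
Delta = -17 - 34 = -51
New sum = old_sum + delta = 197 + (-51) = 146

Answer: 146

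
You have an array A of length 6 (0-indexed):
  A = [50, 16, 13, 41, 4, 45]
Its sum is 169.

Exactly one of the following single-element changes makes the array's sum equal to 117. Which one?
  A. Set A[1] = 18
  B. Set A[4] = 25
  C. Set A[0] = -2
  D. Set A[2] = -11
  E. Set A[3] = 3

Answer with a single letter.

Option A: A[1] 16->18, delta=2, new_sum=169+(2)=171
Option B: A[4] 4->25, delta=21, new_sum=169+(21)=190
Option C: A[0] 50->-2, delta=-52, new_sum=169+(-52)=117 <-- matches target
Option D: A[2] 13->-11, delta=-24, new_sum=169+(-24)=145
Option E: A[3] 41->3, delta=-38, new_sum=169+(-38)=131

Answer: C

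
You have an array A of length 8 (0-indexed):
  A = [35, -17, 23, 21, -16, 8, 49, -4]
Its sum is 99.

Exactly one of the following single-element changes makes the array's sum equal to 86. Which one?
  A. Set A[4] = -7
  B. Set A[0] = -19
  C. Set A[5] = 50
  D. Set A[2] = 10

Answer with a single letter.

Option A: A[4] -16->-7, delta=9, new_sum=99+(9)=108
Option B: A[0] 35->-19, delta=-54, new_sum=99+(-54)=45
Option C: A[5] 8->50, delta=42, new_sum=99+(42)=141
Option D: A[2] 23->10, delta=-13, new_sum=99+(-13)=86 <-- matches target

Answer: D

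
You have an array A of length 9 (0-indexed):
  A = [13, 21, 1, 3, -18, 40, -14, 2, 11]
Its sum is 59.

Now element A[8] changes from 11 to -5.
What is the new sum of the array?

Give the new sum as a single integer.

Answer: 43

Derivation:
Old value at index 8: 11
New value at index 8: -5
Delta = -5 - 11 = -16
New sum = old_sum + delta = 59 + (-16) = 43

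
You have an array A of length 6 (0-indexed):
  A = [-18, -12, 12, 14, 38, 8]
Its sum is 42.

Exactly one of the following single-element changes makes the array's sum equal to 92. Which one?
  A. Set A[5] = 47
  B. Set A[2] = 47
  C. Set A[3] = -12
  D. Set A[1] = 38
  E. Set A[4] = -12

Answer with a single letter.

Answer: D

Derivation:
Option A: A[5] 8->47, delta=39, new_sum=42+(39)=81
Option B: A[2] 12->47, delta=35, new_sum=42+(35)=77
Option C: A[3] 14->-12, delta=-26, new_sum=42+(-26)=16
Option D: A[1] -12->38, delta=50, new_sum=42+(50)=92 <-- matches target
Option E: A[4] 38->-12, delta=-50, new_sum=42+(-50)=-8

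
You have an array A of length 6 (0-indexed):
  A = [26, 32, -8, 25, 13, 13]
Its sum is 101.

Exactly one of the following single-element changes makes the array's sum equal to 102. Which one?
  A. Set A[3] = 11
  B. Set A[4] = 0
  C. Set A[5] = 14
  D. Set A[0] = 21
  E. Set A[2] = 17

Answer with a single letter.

Option A: A[3] 25->11, delta=-14, new_sum=101+(-14)=87
Option B: A[4] 13->0, delta=-13, new_sum=101+(-13)=88
Option C: A[5] 13->14, delta=1, new_sum=101+(1)=102 <-- matches target
Option D: A[0] 26->21, delta=-5, new_sum=101+(-5)=96
Option E: A[2] -8->17, delta=25, new_sum=101+(25)=126

Answer: C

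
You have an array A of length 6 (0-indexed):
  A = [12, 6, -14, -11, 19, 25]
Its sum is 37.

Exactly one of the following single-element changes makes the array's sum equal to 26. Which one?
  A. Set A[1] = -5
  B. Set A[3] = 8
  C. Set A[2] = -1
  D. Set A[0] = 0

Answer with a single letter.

Option A: A[1] 6->-5, delta=-11, new_sum=37+(-11)=26 <-- matches target
Option B: A[3] -11->8, delta=19, new_sum=37+(19)=56
Option C: A[2] -14->-1, delta=13, new_sum=37+(13)=50
Option D: A[0] 12->0, delta=-12, new_sum=37+(-12)=25

Answer: A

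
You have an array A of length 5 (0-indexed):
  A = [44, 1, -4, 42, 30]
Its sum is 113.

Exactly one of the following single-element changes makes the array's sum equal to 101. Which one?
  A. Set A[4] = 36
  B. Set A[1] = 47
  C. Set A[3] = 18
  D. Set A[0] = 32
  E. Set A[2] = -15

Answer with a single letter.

Option A: A[4] 30->36, delta=6, new_sum=113+(6)=119
Option B: A[1] 1->47, delta=46, new_sum=113+(46)=159
Option C: A[3] 42->18, delta=-24, new_sum=113+(-24)=89
Option D: A[0] 44->32, delta=-12, new_sum=113+(-12)=101 <-- matches target
Option E: A[2] -4->-15, delta=-11, new_sum=113+(-11)=102

Answer: D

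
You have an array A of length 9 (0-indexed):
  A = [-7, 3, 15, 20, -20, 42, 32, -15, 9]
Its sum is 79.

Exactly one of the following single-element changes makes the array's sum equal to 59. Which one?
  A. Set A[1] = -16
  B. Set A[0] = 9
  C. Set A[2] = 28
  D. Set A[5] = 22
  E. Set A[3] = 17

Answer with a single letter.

Answer: D

Derivation:
Option A: A[1] 3->-16, delta=-19, new_sum=79+(-19)=60
Option B: A[0] -7->9, delta=16, new_sum=79+(16)=95
Option C: A[2] 15->28, delta=13, new_sum=79+(13)=92
Option D: A[5] 42->22, delta=-20, new_sum=79+(-20)=59 <-- matches target
Option E: A[3] 20->17, delta=-3, new_sum=79+(-3)=76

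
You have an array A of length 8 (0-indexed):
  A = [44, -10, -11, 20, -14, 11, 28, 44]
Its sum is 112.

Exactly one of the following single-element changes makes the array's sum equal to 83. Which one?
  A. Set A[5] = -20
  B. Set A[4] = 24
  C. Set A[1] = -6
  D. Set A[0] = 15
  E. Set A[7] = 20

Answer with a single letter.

Answer: D

Derivation:
Option A: A[5] 11->-20, delta=-31, new_sum=112+(-31)=81
Option B: A[4] -14->24, delta=38, new_sum=112+(38)=150
Option C: A[1] -10->-6, delta=4, new_sum=112+(4)=116
Option D: A[0] 44->15, delta=-29, new_sum=112+(-29)=83 <-- matches target
Option E: A[7] 44->20, delta=-24, new_sum=112+(-24)=88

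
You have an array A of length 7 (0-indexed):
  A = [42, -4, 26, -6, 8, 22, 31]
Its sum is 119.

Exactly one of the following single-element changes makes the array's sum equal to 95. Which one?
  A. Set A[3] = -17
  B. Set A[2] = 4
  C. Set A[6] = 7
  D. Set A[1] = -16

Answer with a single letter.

Answer: C

Derivation:
Option A: A[3] -6->-17, delta=-11, new_sum=119+(-11)=108
Option B: A[2] 26->4, delta=-22, new_sum=119+(-22)=97
Option C: A[6] 31->7, delta=-24, new_sum=119+(-24)=95 <-- matches target
Option D: A[1] -4->-16, delta=-12, new_sum=119+(-12)=107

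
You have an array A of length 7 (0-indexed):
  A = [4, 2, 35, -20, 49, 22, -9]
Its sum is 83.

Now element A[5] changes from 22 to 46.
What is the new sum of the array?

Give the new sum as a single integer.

Answer: 107

Derivation:
Old value at index 5: 22
New value at index 5: 46
Delta = 46 - 22 = 24
New sum = old_sum + delta = 83 + (24) = 107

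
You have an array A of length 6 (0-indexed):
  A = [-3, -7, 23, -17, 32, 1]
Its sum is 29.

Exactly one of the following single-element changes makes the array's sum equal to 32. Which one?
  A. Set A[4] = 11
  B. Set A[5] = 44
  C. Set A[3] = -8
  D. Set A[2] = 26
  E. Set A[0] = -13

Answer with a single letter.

Option A: A[4] 32->11, delta=-21, new_sum=29+(-21)=8
Option B: A[5] 1->44, delta=43, new_sum=29+(43)=72
Option C: A[3] -17->-8, delta=9, new_sum=29+(9)=38
Option D: A[2] 23->26, delta=3, new_sum=29+(3)=32 <-- matches target
Option E: A[0] -3->-13, delta=-10, new_sum=29+(-10)=19

Answer: D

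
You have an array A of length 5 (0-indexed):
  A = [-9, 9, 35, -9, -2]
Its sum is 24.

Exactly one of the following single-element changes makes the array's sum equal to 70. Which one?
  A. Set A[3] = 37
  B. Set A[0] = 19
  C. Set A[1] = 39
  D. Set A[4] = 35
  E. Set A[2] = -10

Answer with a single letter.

Answer: A

Derivation:
Option A: A[3] -9->37, delta=46, new_sum=24+(46)=70 <-- matches target
Option B: A[0] -9->19, delta=28, new_sum=24+(28)=52
Option C: A[1] 9->39, delta=30, new_sum=24+(30)=54
Option D: A[4] -2->35, delta=37, new_sum=24+(37)=61
Option E: A[2] 35->-10, delta=-45, new_sum=24+(-45)=-21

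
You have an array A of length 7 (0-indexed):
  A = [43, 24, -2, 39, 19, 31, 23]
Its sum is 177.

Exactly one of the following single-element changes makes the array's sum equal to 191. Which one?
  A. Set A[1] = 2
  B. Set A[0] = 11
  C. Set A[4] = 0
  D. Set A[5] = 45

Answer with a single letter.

Answer: D

Derivation:
Option A: A[1] 24->2, delta=-22, new_sum=177+(-22)=155
Option B: A[0] 43->11, delta=-32, new_sum=177+(-32)=145
Option C: A[4] 19->0, delta=-19, new_sum=177+(-19)=158
Option D: A[5] 31->45, delta=14, new_sum=177+(14)=191 <-- matches target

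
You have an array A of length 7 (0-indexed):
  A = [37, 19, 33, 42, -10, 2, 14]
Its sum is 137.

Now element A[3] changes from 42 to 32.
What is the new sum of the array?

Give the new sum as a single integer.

Old value at index 3: 42
New value at index 3: 32
Delta = 32 - 42 = -10
New sum = old_sum + delta = 137 + (-10) = 127

Answer: 127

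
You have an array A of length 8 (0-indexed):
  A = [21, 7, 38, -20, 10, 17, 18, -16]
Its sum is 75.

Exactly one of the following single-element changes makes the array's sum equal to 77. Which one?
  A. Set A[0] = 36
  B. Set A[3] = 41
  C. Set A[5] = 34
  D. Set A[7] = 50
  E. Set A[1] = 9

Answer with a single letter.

Option A: A[0] 21->36, delta=15, new_sum=75+(15)=90
Option B: A[3] -20->41, delta=61, new_sum=75+(61)=136
Option C: A[5] 17->34, delta=17, new_sum=75+(17)=92
Option D: A[7] -16->50, delta=66, new_sum=75+(66)=141
Option E: A[1] 7->9, delta=2, new_sum=75+(2)=77 <-- matches target

Answer: E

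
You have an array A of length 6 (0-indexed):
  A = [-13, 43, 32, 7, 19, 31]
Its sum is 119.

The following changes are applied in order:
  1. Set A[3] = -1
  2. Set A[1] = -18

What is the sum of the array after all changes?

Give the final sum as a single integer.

Initial sum: 119
Change 1: A[3] 7 -> -1, delta = -8, sum = 111
Change 2: A[1] 43 -> -18, delta = -61, sum = 50

Answer: 50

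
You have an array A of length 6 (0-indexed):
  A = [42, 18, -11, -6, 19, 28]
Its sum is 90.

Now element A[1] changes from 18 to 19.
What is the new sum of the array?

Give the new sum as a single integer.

Answer: 91

Derivation:
Old value at index 1: 18
New value at index 1: 19
Delta = 19 - 18 = 1
New sum = old_sum + delta = 90 + (1) = 91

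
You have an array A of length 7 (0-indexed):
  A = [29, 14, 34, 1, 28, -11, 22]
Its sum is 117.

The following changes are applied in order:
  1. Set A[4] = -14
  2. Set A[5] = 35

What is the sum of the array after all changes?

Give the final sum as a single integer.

Answer: 121

Derivation:
Initial sum: 117
Change 1: A[4] 28 -> -14, delta = -42, sum = 75
Change 2: A[5] -11 -> 35, delta = 46, sum = 121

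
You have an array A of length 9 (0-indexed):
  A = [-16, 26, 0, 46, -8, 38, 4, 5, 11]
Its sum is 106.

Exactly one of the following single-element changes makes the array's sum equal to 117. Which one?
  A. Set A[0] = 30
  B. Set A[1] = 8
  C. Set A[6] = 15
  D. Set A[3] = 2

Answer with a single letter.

Option A: A[0] -16->30, delta=46, new_sum=106+(46)=152
Option B: A[1] 26->8, delta=-18, new_sum=106+(-18)=88
Option C: A[6] 4->15, delta=11, new_sum=106+(11)=117 <-- matches target
Option D: A[3] 46->2, delta=-44, new_sum=106+(-44)=62

Answer: C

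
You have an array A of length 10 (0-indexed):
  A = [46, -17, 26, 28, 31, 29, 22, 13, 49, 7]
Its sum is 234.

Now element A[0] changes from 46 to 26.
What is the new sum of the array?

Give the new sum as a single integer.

Old value at index 0: 46
New value at index 0: 26
Delta = 26 - 46 = -20
New sum = old_sum + delta = 234 + (-20) = 214

Answer: 214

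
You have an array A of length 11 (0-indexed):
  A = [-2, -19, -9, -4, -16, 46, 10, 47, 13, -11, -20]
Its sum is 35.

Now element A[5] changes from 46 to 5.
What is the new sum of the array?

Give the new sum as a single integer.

Old value at index 5: 46
New value at index 5: 5
Delta = 5 - 46 = -41
New sum = old_sum + delta = 35 + (-41) = -6

Answer: -6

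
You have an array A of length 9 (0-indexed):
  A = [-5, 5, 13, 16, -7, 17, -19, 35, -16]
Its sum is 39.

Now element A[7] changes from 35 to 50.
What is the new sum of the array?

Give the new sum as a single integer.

Old value at index 7: 35
New value at index 7: 50
Delta = 50 - 35 = 15
New sum = old_sum + delta = 39 + (15) = 54

Answer: 54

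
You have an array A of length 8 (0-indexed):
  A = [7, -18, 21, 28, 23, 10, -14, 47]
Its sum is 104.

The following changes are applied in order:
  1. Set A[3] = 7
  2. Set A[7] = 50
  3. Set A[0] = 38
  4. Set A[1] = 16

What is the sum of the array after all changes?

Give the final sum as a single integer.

Answer: 151

Derivation:
Initial sum: 104
Change 1: A[3] 28 -> 7, delta = -21, sum = 83
Change 2: A[7] 47 -> 50, delta = 3, sum = 86
Change 3: A[0] 7 -> 38, delta = 31, sum = 117
Change 4: A[1] -18 -> 16, delta = 34, sum = 151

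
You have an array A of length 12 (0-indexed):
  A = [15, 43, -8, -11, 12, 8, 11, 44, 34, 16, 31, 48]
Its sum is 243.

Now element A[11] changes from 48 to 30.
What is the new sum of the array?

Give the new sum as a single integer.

Old value at index 11: 48
New value at index 11: 30
Delta = 30 - 48 = -18
New sum = old_sum + delta = 243 + (-18) = 225

Answer: 225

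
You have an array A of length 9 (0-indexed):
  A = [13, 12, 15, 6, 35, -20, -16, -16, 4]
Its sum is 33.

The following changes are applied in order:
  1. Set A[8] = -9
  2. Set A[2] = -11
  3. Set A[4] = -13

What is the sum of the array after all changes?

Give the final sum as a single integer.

Initial sum: 33
Change 1: A[8] 4 -> -9, delta = -13, sum = 20
Change 2: A[2] 15 -> -11, delta = -26, sum = -6
Change 3: A[4] 35 -> -13, delta = -48, sum = -54

Answer: -54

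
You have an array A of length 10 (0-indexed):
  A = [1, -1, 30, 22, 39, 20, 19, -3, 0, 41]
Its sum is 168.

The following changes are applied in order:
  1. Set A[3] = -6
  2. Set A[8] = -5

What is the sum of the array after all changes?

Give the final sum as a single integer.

Initial sum: 168
Change 1: A[3] 22 -> -6, delta = -28, sum = 140
Change 2: A[8] 0 -> -5, delta = -5, sum = 135

Answer: 135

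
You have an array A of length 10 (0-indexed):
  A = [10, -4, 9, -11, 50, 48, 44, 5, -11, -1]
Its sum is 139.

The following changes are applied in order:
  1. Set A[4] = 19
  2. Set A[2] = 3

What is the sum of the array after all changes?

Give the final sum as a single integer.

Initial sum: 139
Change 1: A[4] 50 -> 19, delta = -31, sum = 108
Change 2: A[2] 9 -> 3, delta = -6, sum = 102

Answer: 102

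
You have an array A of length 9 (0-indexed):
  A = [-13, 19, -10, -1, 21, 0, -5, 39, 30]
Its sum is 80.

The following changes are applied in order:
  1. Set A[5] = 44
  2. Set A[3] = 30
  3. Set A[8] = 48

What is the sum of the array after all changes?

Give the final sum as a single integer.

Answer: 173

Derivation:
Initial sum: 80
Change 1: A[5] 0 -> 44, delta = 44, sum = 124
Change 2: A[3] -1 -> 30, delta = 31, sum = 155
Change 3: A[8] 30 -> 48, delta = 18, sum = 173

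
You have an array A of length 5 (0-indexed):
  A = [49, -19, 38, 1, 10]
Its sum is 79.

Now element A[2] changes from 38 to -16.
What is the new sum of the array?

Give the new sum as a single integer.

Answer: 25

Derivation:
Old value at index 2: 38
New value at index 2: -16
Delta = -16 - 38 = -54
New sum = old_sum + delta = 79 + (-54) = 25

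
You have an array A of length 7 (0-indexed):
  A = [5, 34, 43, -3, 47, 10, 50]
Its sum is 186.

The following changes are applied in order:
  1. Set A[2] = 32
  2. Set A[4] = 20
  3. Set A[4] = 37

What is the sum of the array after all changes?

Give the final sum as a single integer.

Initial sum: 186
Change 1: A[2] 43 -> 32, delta = -11, sum = 175
Change 2: A[4] 47 -> 20, delta = -27, sum = 148
Change 3: A[4] 20 -> 37, delta = 17, sum = 165

Answer: 165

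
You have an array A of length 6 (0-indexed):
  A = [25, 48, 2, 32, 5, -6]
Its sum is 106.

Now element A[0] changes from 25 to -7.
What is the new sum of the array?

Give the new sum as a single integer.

Answer: 74

Derivation:
Old value at index 0: 25
New value at index 0: -7
Delta = -7 - 25 = -32
New sum = old_sum + delta = 106 + (-32) = 74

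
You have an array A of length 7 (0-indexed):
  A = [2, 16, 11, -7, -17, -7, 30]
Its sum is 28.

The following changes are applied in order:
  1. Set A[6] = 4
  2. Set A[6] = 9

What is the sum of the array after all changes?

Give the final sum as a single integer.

Initial sum: 28
Change 1: A[6] 30 -> 4, delta = -26, sum = 2
Change 2: A[6] 4 -> 9, delta = 5, sum = 7

Answer: 7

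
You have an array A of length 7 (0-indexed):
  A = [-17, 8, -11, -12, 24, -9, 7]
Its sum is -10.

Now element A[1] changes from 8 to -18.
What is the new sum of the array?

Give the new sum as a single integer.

Answer: -36

Derivation:
Old value at index 1: 8
New value at index 1: -18
Delta = -18 - 8 = -26
New sum = old_sum + delta = -10 + (-26) = -36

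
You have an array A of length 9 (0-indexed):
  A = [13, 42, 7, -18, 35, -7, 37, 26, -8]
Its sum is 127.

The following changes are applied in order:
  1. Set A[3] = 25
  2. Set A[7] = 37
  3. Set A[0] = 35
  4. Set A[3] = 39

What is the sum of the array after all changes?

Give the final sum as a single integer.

Initial sum: 127
Change 1: A[3] -18 -> 25, delta = 43, sum = 170
Change 2: A[7] 26 -> 37, delta = 11, sum = 181
Change 3: A[0] 13 -> 35, delta = 22, sum = 203
Change 4: A[3] 25 -> 39, delta = 14, sum = 217

Answer: 217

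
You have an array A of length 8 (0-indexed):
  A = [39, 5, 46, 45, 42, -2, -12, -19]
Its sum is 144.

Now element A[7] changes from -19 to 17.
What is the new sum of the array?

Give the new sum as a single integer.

Old value at index 7: -19
New value at index 7: 17
Delta = 17 - -19 = 36
New sum = old_sum + delta = 144 + (36) = 180

Answer: 180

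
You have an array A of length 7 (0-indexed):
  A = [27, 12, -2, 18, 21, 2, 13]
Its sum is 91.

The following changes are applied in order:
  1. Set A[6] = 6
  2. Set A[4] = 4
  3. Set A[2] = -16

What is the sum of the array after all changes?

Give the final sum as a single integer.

Initial sum: 91
Change 1: A[6] 13 -> 6, delta = -7, sum = 84
Change 2: A[4] 21 -> 4, delta = -17, sum = 67
Change 3: A[2] -2 -> -16, delta = -14, sum = 53

Answer: 53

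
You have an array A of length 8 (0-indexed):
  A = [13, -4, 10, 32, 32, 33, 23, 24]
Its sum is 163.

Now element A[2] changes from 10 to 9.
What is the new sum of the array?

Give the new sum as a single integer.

Answer: 162

Derivation:
Old value at index 2: 10
New value at index 2: 9
Delta = 9 - 10 = -1
New sum = old_sum + delta = 163 + (-1) = 162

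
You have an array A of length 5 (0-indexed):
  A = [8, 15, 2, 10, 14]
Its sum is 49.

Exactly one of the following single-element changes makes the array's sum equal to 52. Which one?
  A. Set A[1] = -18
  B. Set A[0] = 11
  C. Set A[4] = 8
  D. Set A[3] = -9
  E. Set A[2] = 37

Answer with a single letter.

Option A: A[1] 15->-18, delta=-33, new_sum=49+(-33)=16
Option B: A[0] 8->11, delta=3, new_sum=49+(3)=52 <-- matches target
Option C: A[4] 14->8, delta=-6, new_sum=49+(-6)=43
Option D: A[3] 10->-9, delta=-19, new_sum=49+(-19)=30
Option E: A[2] 2->37, delta=35, new_sum=49+(35)=84

Answer: B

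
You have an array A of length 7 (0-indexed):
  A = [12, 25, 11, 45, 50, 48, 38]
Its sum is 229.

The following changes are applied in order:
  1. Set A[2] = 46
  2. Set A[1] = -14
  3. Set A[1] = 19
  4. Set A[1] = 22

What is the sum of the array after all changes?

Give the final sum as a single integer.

Initial sum: 229
Change 1: A[2] 11 -> 46, delta = 35, sum = 264
Change 2: A[1] 25 -> -14, delta = -39, sum = 225
Change 3: A[1] -14 -> 19, delta = 33, sum = 258
Change 4: A[1] 19 -> 22, delta = 3, sum = 261

Answer: 261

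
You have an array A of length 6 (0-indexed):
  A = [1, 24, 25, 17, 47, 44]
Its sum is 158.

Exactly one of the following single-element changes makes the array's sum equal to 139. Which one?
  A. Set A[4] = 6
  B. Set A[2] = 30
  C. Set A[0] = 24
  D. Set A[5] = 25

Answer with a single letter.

Option A: A[4] 47->6, delta=-41, new_sum=158+(-41)=117
Option B: A[2] 25->30, delta=5, new_sum=158+(5)=163
Option C: A[0] 1->24, delta=23, new_sum=158+(23)=181
Option D: A[5] 44->25, delta=-19, new_sum=158+(-19)=139 <-- matches target

Answer: D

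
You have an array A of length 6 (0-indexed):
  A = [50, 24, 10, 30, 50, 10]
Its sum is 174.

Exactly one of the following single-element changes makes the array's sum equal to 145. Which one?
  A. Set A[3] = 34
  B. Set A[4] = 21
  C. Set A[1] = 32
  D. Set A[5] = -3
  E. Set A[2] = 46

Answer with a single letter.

Answer: B

Derivation:
Option A: A[3] 30->34, delta=4, new_sum=174+(4)=178
Option B: A[4] 50->21, delta=-29, new_sum=174+(-29)=145 <-- matches target
Option C: A[1] 24->32, delta=8, new_sum=174+(8)=182
Option D: A[5] 10->-3, delta=-13, new_sum=174+(-13)=161
Option E: A[2] 10->46, delta=36, new_sum=174+(36)=210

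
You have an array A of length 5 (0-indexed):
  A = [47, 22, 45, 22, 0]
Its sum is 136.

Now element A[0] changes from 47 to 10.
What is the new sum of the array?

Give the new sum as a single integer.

Answer: 99

Derivation:
Old value at index 0: 47
New value at index 0: 10
Delta = 10 - 47 = -37
New sum = old_sum + delta = 136 + (-37) = 99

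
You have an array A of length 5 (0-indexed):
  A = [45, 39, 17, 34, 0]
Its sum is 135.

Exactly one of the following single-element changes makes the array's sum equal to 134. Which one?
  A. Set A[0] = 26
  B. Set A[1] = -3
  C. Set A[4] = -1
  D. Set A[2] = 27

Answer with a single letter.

Answer: C

Derivation:
Option A: A[0] 45->26, delta=-19, new_sum=135+(-19)=116
Option B: A[1] 39->-3, delta=-42, new_sum=135+(-42)=93
Option C: A[4] 0->-1, delta=-1, new_sum=135+(-1)=134 <-- matches target
Option D: A[2] 17->27, delta=10, new_sum=135+(10)=145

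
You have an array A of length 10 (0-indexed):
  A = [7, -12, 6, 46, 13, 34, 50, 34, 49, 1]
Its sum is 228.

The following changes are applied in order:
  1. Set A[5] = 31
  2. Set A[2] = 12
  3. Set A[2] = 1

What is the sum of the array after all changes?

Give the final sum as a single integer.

Initial sum: 228
Change 1: A[5] 34 -> 31, delta = -3, sum = 225
Change 2: A[2] 6 -> 12, delta = 6, sum = 231
Change 3: A[2] 12 -> 1, delta = -11, sum = 220

Answer: 220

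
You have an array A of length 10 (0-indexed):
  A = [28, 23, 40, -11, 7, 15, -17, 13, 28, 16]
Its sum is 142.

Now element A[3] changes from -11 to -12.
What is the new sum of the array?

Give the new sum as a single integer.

Answer: 141

Derivation:
Old value at index 3: -11
New value at index 3: -12
Delta = -12 - -11 = -1
New sum = old_sum + delta = 142 + (-1) = 141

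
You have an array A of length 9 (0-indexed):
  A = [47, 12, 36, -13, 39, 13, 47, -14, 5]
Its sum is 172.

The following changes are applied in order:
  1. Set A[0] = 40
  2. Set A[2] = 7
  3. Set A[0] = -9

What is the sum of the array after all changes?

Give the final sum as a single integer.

Initial sum: 172
Change 1: A[0] 47 -> 40, delta = -7, sum = 165
Change 2: A[2] 36 -> 7, delta = -29, sum = 136
Change 3: A[0] 40 -> -9, delta = -49, sum = 87

Answer: 87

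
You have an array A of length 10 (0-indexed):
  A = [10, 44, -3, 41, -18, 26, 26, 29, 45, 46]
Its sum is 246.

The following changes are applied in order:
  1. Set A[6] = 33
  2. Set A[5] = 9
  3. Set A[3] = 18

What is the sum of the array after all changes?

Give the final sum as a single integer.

Initial sum: 246
Change 1: A[6] 26 -> 33, delta = 7, sum = 253
Change 2: A[5] 26 -> 9, delta = -17, sum = 236
Change 3: A[3] 41 -> 18, delta = -23, sum = 213

Answer: 213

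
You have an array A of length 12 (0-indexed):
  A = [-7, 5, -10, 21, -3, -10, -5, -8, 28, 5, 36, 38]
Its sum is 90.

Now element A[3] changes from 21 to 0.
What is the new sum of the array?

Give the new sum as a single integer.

Old value at index 3: 21
New value at index 3: 0
Delta = 0 - 21 = -21
New sum = old_sum + delta = 90 + (-21) = 69

Answer: 69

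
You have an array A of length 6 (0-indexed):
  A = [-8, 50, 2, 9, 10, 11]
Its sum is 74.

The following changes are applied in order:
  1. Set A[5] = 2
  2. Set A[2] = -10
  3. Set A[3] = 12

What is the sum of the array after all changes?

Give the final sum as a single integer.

Answer: 56

Derivation:
Initial sum: 74
Change 1: A[5] 11 -> 2, delta = -9, sum = 65
Change 2: A[2] 2 -> -10, delta = -12, sum = 53
Change 3: A[3] 9 -> 12, delta = 3, sum = 56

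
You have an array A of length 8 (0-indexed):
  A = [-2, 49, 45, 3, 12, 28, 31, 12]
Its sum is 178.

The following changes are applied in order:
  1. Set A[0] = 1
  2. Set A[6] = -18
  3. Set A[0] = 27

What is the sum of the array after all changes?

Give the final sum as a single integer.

Answer: 158

Derivation:
Initial sum: 178
Change 1: A[0] -2 -> 1, delta = 3, sum = 181
Change 2: A[6] 31 -> -18, delta = -49, sum = 132
Change 3: A[0] 1 -> 27, delta = 26, sum = 158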